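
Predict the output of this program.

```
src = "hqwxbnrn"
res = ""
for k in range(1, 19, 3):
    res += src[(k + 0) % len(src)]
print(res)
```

k=1: add src[1]='q' → 'q'
k=4: add src[4]='b' → 'qb'
k=7: add src[7]='n' → 'qbn'
k=10: add src[2]='w' → 'qbnw'
k=13: add src[5]='n' → 'qbnwn'
k=16: add src[0]='h' → 'qbnwnh'

qbnwnh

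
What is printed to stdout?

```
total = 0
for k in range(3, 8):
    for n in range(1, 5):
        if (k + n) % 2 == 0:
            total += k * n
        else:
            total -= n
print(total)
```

94

k=3,n=1: even sum, total = 0+3 = 3
k=3,n=2: odd sum, total = 3-2 = 1
k=3,n=3: even sum, total = 1+9 = 10
k=3,n=4: odd sum, total = 10-4 = 6
k=4,n=1: odd sum, total = 6-1 = 5
k=4,n=2: even sum, total = 5+8 = 13
k=4,n=3: odd sum, total = 13-3 = 10
k=4,n=4: even sum, total = 10+16 = 26
k=5,n=1: even sum, total = 26+5 = 31
k=5,n=2: odd sum, total = 31-2 = 29
k=5,n=3: even sum, total = 29+15 = 44
k=5,n=4: odd sum, total = 44-4 = 40
k=6,n=1: odd sum, total = 40-1 = 39
k=6,n=2: even sum, total = 39+12 = 51
k=6,n=3: odd sum, total = 51-3 = 48
k=6,n=4: even sum, total = 48+24 = 72
k=7,n=1: even sum, total = 72+7 = 79
k=7,n=2: odd sum, total = 79-2 = 77
k=7,n=3: even sum, total = 77+21 = 98
k=7,n=4: odd sum, total = 98-4 = 94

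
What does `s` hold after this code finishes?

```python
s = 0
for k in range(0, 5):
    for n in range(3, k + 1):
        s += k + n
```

21

k=3,n=3: s = 0+6 = 6
k=4,n=3: s = 6+7 = 13
k=4,n=4: s = 13+8 = 21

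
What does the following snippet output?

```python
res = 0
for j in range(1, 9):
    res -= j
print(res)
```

j=1: res = 0-1 = -1
j=2: res = (-1)-2 = -3
j=3: res = (-3)-3 = -6
j=4: res = (-6)-4 = -10
j=5: res = (-10)-5 = -15
j=6: res = (-15)-6 = -21
j=7: res = (-21)-7 = -28
j=8: res = (-28)-8 = -36

-36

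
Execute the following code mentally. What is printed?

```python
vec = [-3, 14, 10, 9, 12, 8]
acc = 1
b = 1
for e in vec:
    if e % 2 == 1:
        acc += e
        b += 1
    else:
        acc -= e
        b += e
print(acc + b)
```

e=-3: odd, acc = 1+(-3) = -2; b=2
e=14: not odd, acc = (-2)-14 = -16; b=16
e=10: not odd, acc = (-16)-10 = -26; b=26
e=9: odd, acc = (-26)+9 = -17; b=27
e=12: not odd, acc = (-17)-12 = -29; b=39
e=8: not odd, acc = (-29)-8 = -37; b=47
acc+b = (-37)+47 = 10

10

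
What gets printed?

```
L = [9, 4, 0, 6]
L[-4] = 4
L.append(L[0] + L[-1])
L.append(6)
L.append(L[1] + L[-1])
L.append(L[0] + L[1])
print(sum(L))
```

L[-4] = 4 → [4, 4, 0, 6]
append L[0]+L[-1] = 4+6 = 10 → [4, 4, 0, 6, 10]
append 6 → [4, 4, 0, 6, 10, 6]
append L[1]+L[-1] = 4+6 = 10 → [4, 4, 0, 6, 10, 6, 10]
append L[0]+L[1] = 4+4 = 8 → [4, 4, 0, 6, 10, 6, 10, 8]
sum = 48

48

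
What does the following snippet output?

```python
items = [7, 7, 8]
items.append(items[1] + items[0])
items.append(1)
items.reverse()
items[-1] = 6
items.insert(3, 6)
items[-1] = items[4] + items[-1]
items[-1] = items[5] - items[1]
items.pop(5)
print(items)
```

append items[1]+items[0] = 7+7 = 14 → [7, 7, 8, 14]
append 1 → [7, 7, 8, 14, 1]
reverse → [1, 14, 8, 7, 7]
items[-1] = 6 → [1, 14, 8, 7, 6]
insert 6 at 3 → [1, 14, 8, 6, 7, 6]
items[-1] = items[4]+items[-1] = 7+6 = 13 → [1, 14, 8, 6, 7, 13]
items[-1] = items[5]-items[1] = 13-14 = -1 → [1, 14, 8, 6, 7, -1]
pop(5) removes -1 → [1, 14, 8, 6, 7]

[1, 14, 8, 6, 7]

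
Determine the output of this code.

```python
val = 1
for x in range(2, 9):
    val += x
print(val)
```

36

x=2: val = 1+2 = 3
x=3: val = 3+3 = 6
x=4: val = 6+4 = 10
x=5: val = 10+5 = 15
x=6: val = 15+6 = 21
x=7: val = 21+7 = 28
x=8: val = 28+8 = 36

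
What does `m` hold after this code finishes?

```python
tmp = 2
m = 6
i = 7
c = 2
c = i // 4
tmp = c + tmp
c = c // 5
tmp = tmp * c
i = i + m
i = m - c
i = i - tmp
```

6

c = 7//4 = 1
tmp = 1+2 = 3
c = 1//5 = 0
tmp = 3*0 = 0
i = 7+6 = 13
i = 6-0 = 6
i = 6-0 = 6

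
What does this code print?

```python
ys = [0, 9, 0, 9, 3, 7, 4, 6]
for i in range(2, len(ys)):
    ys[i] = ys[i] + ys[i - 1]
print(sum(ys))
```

155

i=2: ys[2] = 0+9 = 9 → [0, 9, 9, 9, 3, 7, 4, 6]
i=3: ys[3] = 9+9 = 18 → [0, 9, 9, 18, 3, 7, 4, 6]
i=4: ys[4] = 3+18 = 21 → [0, 9, 9, 18, 21, 7, 4, 6]
i=5: ys[5] = 7+21 = 28 → [0, 9, 9, 18, 21, 28, 4, 6]
i=6: ys[6] = 4+28 = 32 → [0, 9, 9, 18, 21, 28, 32, 6]
i=7: ys[7] = 6+32 = 38 → [0, 9, 9, 18, 21, 28, 32, 38]
sum = 155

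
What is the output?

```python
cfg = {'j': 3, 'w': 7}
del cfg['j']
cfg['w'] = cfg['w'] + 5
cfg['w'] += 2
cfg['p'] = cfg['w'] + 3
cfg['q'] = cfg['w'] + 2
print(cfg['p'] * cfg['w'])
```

238

del 'j' → {'w': 7}
cfg['w'] = cfg['w']+5 = 12 → {'w': 12}
cfg['w'] = 12+2 = 14 → {'w': 14}
cfg['p'] = cfg['w']+3 = 17 → {'w': 14, 'p': 17}
cfg['q'] = cfg['w']+2 = 16 → {'w': 14, 'p': 17, 'q': 16}
cfg['p']*cfg['w'] = 17*14 = 238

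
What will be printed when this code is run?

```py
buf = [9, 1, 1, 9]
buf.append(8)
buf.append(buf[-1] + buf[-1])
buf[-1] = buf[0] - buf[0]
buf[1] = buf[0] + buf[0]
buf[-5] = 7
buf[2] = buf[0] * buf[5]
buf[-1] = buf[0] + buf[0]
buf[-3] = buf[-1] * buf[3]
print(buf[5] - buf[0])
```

append 8 → [9, 1, 1, 9, 8]
append buf[-1]+buf[-1] = 8+8 = 16 → [9, 1, 1, 9, 8, 16]
buf[-1] = buf[0]-buf[0] = 9-9 = 0 → [9, 1, 1, 9, 8, 0]
buf[1] = buf[0]+buf[0] = 9+9 = 18 → [9, 18, 1, 9, 8, 0]
buf[-5] = 7 → [9, 7, 1, 9, 8, 0]
buf[2] = buf[0]*buf[5] = 9*0 = 0 → [9, 7, 0, 9, 8, 0]
buf[-1] = buf[0]+buf[0] = 9+9 = 18 → [9, 7, 0, 9, 8, 18]
buf[-3] = buf[-1]*buf[3] = 18*9 = 162 → [9, 7, 0, 162, 8, 18]
buf[5]-buf[0] = 18-9 = 9

9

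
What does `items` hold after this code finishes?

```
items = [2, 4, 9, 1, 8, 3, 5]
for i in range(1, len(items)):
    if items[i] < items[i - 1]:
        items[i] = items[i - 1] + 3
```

i=1: 4>=2, unchanged → [2, 4, 9, 1, 8, 3, 5]
i=2: 9>=4, unchanged → [2, 4, 9, 1, 8, 3, 5]
i=3: 1<9, items[3] = 9+3 = 12 → [2, 4, 9, 12, 8, 3, 5]
i=4: 8<12, items[4] = 12+3 = 15 → [2, 4, 9, 12, 15, 3, 5]
i=5: 3<15, items[5] = 15+3 = 18 → [2, 4, 9, 12, 15, 18, 5]
i=6: 5<18, items[6] = 18+3 = 21 → [2, 4, 9, 12, 15, 18, 21]

[2, 4, 9, 12, 15, 18, 21]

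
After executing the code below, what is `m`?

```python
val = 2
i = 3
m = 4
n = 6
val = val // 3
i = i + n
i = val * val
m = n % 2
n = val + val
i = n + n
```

val = 2//3 = 0
i = 3+6 = 9
i = 0*0 = 0
m = 6%2 = 0
n = 0+0 = 0
i = 0+0 = 0

0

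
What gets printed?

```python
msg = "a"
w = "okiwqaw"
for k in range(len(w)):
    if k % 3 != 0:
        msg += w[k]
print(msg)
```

k=0: skip
k=1: add 'k' → 'ak'
k=2: add 'i' → 'aki'
k=3: skip
k=4: add 'q' → 'akiq'
k=5: add 'a' → 'akiqa'
k=6: skip

akiqa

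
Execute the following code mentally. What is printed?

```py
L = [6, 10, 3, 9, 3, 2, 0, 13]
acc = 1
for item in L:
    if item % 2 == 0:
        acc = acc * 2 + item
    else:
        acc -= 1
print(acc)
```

95

item=6: even, acc = 1*2+6 = 8
item=10: even, acc = 8*2+10 = 26
item=3: not even, acc = 26-1 = 25
item=9: not even, acc = 25-1 = 24
item=3: not even, acc = 24-1 = 23
item=2: even, acc = 23*2+2 = 48
item=0: even, acc = 48*2+0 = 96
item=13: not even, acc = 96-1 = 95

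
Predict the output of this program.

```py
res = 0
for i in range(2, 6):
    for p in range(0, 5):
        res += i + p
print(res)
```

i=2,p=0: res = 0+2 = 2
i=2,p=1: res = 2+3 = 5
i=2,p=2: res = 5+4 = 9
i=2,p=3: res = 9+5 = 14
i=2,p=4: res = 14+6 = 20
i=3,p=0: res = 20+3 = 23
i=3,p=1: res = 23+4 = 27
i=3,p=2: res = 27+5 = 32
i=3,p=3: res = 32+6 = 38
i=3,p=4: res = 38+7 = 45
i=4,p=0: res = 45+4 = 49
i=4,p=1: res = 49+5 = 54
i=4,p=2: res = 54+6 = 60
i=4,p=3: res = 60+7 = 67
i=4,p=4: res = 67+8 = 75
i=5,p=0: res = 75+5 = 80
i=5,p=1: res = 80+6 = 86
i=5,p=2: res = 86+7 = 93
i=5,p=3: res = 93+8 = 101
i=5,p=4: res = 101+9 = 110

110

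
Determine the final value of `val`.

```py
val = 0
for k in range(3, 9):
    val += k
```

k=3: val = 0+3 = 3
k=4: val = 3+4 = 7
k=5: val = 7+5 = 12
k=6: val = 12+6 = 18
k=7: val = 18+7 = 25
k=8: val = 25+8 = 33

33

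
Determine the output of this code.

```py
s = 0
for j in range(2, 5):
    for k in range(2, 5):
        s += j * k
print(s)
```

j=2,k=2: s = 0+4 = 4
j=2,k=3: s = 4+6 = 10
j=2,k=4: s = 10+8 = 18
j=3,k=2: s = 18+6 = 24
j=3,k=3: s = 24+9 = 33
j=3,k=4: s = 33+12 = 45
j=4,k=2: s = 45+8 = 53
j=4,k=3: s = 53+12 = 65
j=4,k=4: s = 65+16 = 81

81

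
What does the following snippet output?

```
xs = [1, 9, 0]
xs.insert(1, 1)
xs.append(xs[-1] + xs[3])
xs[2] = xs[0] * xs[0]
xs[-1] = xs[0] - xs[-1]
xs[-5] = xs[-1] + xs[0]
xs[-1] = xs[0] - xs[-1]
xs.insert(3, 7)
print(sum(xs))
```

12

insert 1 at 1 → [1, 1, 9, 0]
append xs[-1]+xs[3] = 0+0 = 0 → [1, 1, 9, 0, 0]
xs[2] = xs[0]*xs[0] = 1*1 = 1 → [1, 1, 1, 0, 0]
xs[-1] = xs[0]-xs[-1] = 1-0 = 1 → [1, 1, 1, 0, 1]
xs[-5] = xs[-1]+xs[0] = 1+1 = 2 → [2, 1, 1, 0, 1]
xs[-1] = xs[0]-xs[-1] = 2-1 = 1 → [2, 1, 1, 0, 1]
insert 7 at 3 → [2, 1, 1, 7, 0, 1]
sum = 12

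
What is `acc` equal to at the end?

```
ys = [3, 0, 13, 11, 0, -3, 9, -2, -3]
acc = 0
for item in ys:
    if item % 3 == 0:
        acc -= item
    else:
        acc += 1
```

-3

item=3: %3==0, acc = 0-3 = -3
item=0: %3==0, acc = (-3)-0 = -3
item=13: not %3==0, acc = (-3)+1 = -2
item=11: not %3==0, acc = (-2)+1 = -1
item=0: %3==0, acc = (-1)-0 = -1
item=-3: %3==0, acc = (-1)-(-3) = 2
item=9: %3==0, acc = 2-9 = -7
item=-2: not %3==0, acc = (-7)+1 = -6
item=-3: %3==0, acc = (-6)-(-3) = -3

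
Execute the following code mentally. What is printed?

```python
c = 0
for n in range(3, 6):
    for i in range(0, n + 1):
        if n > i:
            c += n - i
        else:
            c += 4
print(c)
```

43

n=3,i=0: 3>0, c = 0+3 = 3
n=3,i=1: 3>1, c = 3+2 = 5
n=3,i=2: 3>2, c = 5+1 = 6
n=3,i=3: not 3>3, c = 6+4 = 10
n=4,i=0: 4>0, c = 10+4 = 14
n=4,i=1: 4>1, c = 14+3 = 17
n=4,i=2: 4>2, c = 17+2 = 19
n=4,i=3: 4>3, c = 19+1 = 20
n=4,i=4: not 4>4, c = 20+4 = 24
n=5,i=0: 5>0, c = 24+5 = 29
n=5,i=1: 5>1, c = 29+4 = 33
n=5,i=2: 5>2, c = 33+3 = 36
n=5,i=3: 5>3, c = 36+2 = 38
n=5,i=4: 5>4, c = 38+1 = 39
n=5,i=5: not 5>5, c = 39+4 = 43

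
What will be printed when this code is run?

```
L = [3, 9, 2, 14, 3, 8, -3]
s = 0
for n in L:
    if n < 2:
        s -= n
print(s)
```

3

n=3: not <2
n=9: not <2
n=2: not <2
n=14: not <2
n=3: not <2
n=8: not <2
n=-3: <2, s = 0-(-3) = 3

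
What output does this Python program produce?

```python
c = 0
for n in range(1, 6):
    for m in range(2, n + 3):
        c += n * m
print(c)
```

n=1,m=2: c = 0+2 = 2
n=1,m=3: c = 2+3 = 5
n=2,m=2: c = 5+4 = 9
n=2,m=3: c = 9+6 = 15
n=2,m=4: c = 15+8 = 23
n=3,m=2: c = 23+6 = 29
n=3,m=3: c = 29+9 = 38
n=3,m=4: c = 38+12 = 50
n=3,m=5: c = 50+15 = 65
n=4,m=2: c = 65+8 = 73
n=4,m=3: c = 73+12 = 85
n=4,m=4: c = 85+16 = 101
n=4,m=5: c = 101+20 = 121
n=4,m=6: c = 121+24 = 145
n=5,m=2: c = 145+10 = 155
n=5,m=3: c = 155+15 = 170
n=5,m=4: c = 170+20 = 190
n=5,m=5: c = 190+25 = 215
n=5,m=6: c = 215+30 = 245
n=5,m=7: c = 245+35 = 280

280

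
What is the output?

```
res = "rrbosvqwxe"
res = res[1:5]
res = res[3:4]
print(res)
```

s

slice [1:5] → 'rbos'
slice [3:4] → 's'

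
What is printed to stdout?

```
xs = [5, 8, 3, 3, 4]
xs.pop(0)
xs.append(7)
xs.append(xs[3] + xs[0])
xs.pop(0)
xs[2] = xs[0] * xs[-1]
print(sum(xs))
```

pop(0) removes 5 → [8, 3, 3, 4]
append 7 → [8, 3, 3, 4, 7]
append xs[3]+xs[0] = 4+8 = 12 → [8, 3, 3, 4, 7, 12]
pop(0) removes 8 → [3, 3, 4, 7, 12]
xs[2] = xs[0]*xs[-1] = 3*12 = 36 → [3, 3, 36, 7, 12]
sum = 61

61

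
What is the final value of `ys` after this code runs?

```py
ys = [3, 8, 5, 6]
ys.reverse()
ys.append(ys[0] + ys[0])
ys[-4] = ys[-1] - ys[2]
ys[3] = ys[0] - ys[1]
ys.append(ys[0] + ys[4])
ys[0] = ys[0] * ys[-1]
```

reverse → [6, 5, 8, 3]
append ys[0]+ys[0] = 6+6 = 12 → [6, 5, 8, 3, 12]
ys[-4] = ys[-1]-ys[2] = 12-8 = 4 → [6, 4, 8, 3, 12]
ys[3] = ys[0]-ys[1] = 6-4 = 2 → [6, 4, 8, 2, 12]
append ys[0]+ys[4] = 6+12 = 18 → [6, 4, 8, 2, 12, 18]
ys[0] = ys[0]*ys[-1] = 6*18 = 108 → [108, 4, 8, 2, 12, 18]

[108, 4, 8, 2, 12, 18]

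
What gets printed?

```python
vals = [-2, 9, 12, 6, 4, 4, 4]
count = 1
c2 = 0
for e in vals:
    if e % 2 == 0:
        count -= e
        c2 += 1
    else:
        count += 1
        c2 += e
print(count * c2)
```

-390

e=-2: even, count = 1-(-2) = 3; c2=1
e=9: not even, count = 3+1 = 4; c2=10
e=12: even, count = 4-12 = -8; c2=11
e=6: even, count = (-8)-6 = -14; c2=12
e=4: even, count = (-14)-4 = -18; c2=13
e=4: even, count = (-18)-4 = -22; c2=14
e=4: even, count = (-22)-4 = -26; c2=15
count*c2 = (-26)*15 = -390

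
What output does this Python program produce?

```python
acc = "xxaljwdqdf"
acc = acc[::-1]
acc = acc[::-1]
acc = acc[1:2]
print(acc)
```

x

reverse → 'fdqdwjlaxx'
reverse → 'xxaljwdqdf'
slice [1:2] → 'x'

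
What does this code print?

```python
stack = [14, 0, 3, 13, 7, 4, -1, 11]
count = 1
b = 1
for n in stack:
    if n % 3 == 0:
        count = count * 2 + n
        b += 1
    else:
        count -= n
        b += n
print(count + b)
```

n=14: not %3==0, count = 1-14 = -13; b=15
n=0: %3==0, count = (-13)*2+0 = -26; b=16
n=3: %3==0, count = (-26)*2+3 = -49; b=17
n=13: not %3==0, count = (-49)-13 = -62; b=30
n=7: not %3==0, count = (-62)-7 = -69; b=37
n=4: not %3==0, count = (-69)-4 = -73; b=41
n=-1: not %3==0, count = (-73)-(-1) = -72; b=40
n=11: not %3==0, count = (-72)-11 = -83; b=51
count+b = (-83)+51 = -32

-32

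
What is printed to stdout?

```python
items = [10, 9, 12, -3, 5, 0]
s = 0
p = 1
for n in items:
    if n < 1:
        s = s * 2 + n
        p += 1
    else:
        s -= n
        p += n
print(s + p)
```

n=10: not <1, s = 0-10 = -10; p=11
n=9: not <1, s = (-10)-9 = -19; p=20
n=12: not <1, s = (-19)-12 = -31; p=32
n=-3: <1, s = (-31)*2+(-3) = -65; p=33
n=5: not <1, s = (-65)-5 = -70; p=38
n=0: <1, s = (-70)*2+0 = -140; p=39
s+p = (-140)+39 = -101

-101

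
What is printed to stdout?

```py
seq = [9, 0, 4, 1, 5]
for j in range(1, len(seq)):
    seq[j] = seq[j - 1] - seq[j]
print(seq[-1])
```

-1

j=1: seq[1] = 9-0 = 9 → [9, 9, 4, 1, 5]
j=2: seq[2] = 9-4 = 5 → [9, 9, 5, 1, 5]
j=3: seq[3] = 5-1 = 4 → [9, 9, 5, 4, 5]
j=4: seq[4] = 4-5 = -1 → [9, 9, 5, 4, -1]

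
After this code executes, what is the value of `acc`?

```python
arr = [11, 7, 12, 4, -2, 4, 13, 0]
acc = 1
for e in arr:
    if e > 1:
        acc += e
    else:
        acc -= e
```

e=11: >1, acc = 1+11 = 12
e=7: >1, acc = 12+7 = 19
e=12: >1, acc = 19+12 = 31
e=4: >1, acc = 31+4 = 35
e=-2: not >1, acc = 35-(-2) = 37
e=4: >1, acc = 37+4 = 41
e=13: >1, acc = 41+13 = 54
e=0: not >1, acc = 54-0 = 54

54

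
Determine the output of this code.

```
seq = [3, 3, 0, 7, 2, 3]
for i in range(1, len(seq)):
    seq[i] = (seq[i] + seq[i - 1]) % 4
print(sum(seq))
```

i=1: seq[1] = (3+3)%4 = 2 → [3, 2, 0, 7, 2, 3]
i=2: seq[2] = (0+2)%4 = 2 → [3, 2, 2, 7, 2, 3]
i=3: seq[3] = (7+2)%4 = 1 → [3, 2, 2, 1, 2, 3]
i=4: seq[4] = (2+1)%4 = 3 → [3, 2, 2, 1, 3, 3]
i=5: seq[5] = (3+3)%4 = 2 → [3, 2, 2, 1, 3, 2]
sum = 13

13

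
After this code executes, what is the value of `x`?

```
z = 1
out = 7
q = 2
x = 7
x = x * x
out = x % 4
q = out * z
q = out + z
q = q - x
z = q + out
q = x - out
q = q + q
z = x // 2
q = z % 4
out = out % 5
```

x = 7*7 = 49
out = 49%4 = 1
q = 1*1 = 1
q = 1+1 = 2
q = 2-49 = -47
z = (-47)+1 = -46
q = 49-1 = 48
q = 48+48 = 96
z = 49//2 = 24
q = 24%4 = 0
out = 1%5 = 1

49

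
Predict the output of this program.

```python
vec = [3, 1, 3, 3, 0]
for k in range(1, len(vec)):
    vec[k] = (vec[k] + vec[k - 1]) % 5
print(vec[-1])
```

0

k=1: vec[1] = (1+3)%5 = 4 → [3, 4, 3, 3, 0]
k=2: vec[2] = (3+4)%5 = 2 → [3, 4, 2, 3, 0]
k=3: vec[3] = (3+2)%5 = 0 → [3, 4, 2, 0, 0]
k=4: vec[4] = (0+0)%5 = 0 → [3, 4, 2, 0, 0]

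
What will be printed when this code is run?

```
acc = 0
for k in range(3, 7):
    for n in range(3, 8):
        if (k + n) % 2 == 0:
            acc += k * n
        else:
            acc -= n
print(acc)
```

k=3,n=3: even sum, acc = 0+9 = 9
k=3,n=4: odd sum, acc = 9-4 = 5
k=3,n=5: even sum, acc = 5+15 = 20
k=3,n=6: odd sum, acc = 20-6 = 14
k=3,n=7: even sum, acc = 14+21 = 35
k=4,n=3: odd sum, acc = 35-3 = 32
k=4,n=4: even sum, acc = 32+16 = 48
k=4,n=5: odd sum, acc = 48-5 = 43
k=4,n=6: even sum, acc = 43+24 = 67
k=4,n=7: odd sum, acc = 67-7 = 60
k=5,n=3: even sum, acc = 60+15 = 75
k=5,n=4: odd sum, acc = 75-4 = 71
k=5,n=5: even sum, acc = 71+25 = 96
k=5,n=6: odd sum, acc = 96-6 = 90
k=5,n=7: even sum, acc = 90+35 = 125
k=6,n=3: odd sum, acc = 125-3 = 122
k=6,n=4: even sum, acc = 122+24 = 146
k=6,n=5: odd sum, acc = 146-5 = 141
k=6,n=6: even sum, acc = 141+36 = 177
k=6,n=7: odd sum, acc = 177-7 = 170

170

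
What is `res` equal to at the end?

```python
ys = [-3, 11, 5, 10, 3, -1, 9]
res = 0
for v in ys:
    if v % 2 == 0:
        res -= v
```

-10

v=-3: not even
v=11: not even
v=5: not even
v=10: even, res = 0-10 = -10
v=3: not even
v=-1: not even
v=9: not even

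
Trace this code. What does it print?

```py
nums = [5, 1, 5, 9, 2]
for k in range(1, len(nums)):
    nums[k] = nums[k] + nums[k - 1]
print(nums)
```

[5, 6, 11, 20, 22]

k=1: nums[1] = 1+5 = 6 → [5, 6, 5, 9, 2]
k=2: nums[2] = 5+6 = 11 → [5, 6, 11, 9, 2]
k=3: nums[3] = 9+11 = 20 → [5, 6, 11, 20, 2]
k=4: nums[4] = 2+20 = 22 → [5, 6, 11, 20, 22]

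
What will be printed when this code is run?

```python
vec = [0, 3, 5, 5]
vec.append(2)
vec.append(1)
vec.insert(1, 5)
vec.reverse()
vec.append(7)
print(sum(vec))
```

28

append 2 → [0, 3, 5, 5, 2]
append 1 → [0, 3, 5, 5, 2, 1]
insert 5 at 1 → [0, 5, 3, 5, 5, 2, 1]
reverse → [1, 2, 5, 5, 3, 5, 0]
append 7 → [1, 2, 5, 5, 3, 5, 0, 7]
sum = 28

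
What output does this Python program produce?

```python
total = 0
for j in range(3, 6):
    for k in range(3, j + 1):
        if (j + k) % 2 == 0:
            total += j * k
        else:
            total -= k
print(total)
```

j=3,k=3: even sum, total = 0+9 = 9
j=4,k=3: odd sum, total = 9-3 = 6
j=4,k=4: even sum, total = 6+16 = 22
j=5,k=3: even sum, total = 22+15 = 37
j=5,k=4: odd sum, total = 37-4 = 33
j=5,k=5: even sum, total = 33+25 = 58

58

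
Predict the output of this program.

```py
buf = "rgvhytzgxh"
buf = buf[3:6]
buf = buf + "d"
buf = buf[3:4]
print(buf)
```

slice [3:6] → 'hyt'
+ 'd' → 'hytd'
slice [3:4] → 'd'

d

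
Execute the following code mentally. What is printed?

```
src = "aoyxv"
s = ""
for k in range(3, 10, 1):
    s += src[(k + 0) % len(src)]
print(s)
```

k=3: add src[3]='x' → 'x'
k=4: add src[4]='v' → 'xv'
k=5: add src[0]='a' → 'xva'
k=6: add src[1]='o' → 'xvao'
k=7: add src[2]='y' → 'xvaoy'
k=8: add src[3]='x' → 'xvaoyx'
k=9: add src[4]='v' → 'xvaoyxv'

xvaoyxv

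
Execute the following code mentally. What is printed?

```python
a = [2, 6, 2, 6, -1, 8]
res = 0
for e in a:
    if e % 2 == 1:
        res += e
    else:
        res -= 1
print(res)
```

-6

e=2: not odd, res = 0-1 = -1
e=6: not odd, res = (-1)-1 = -2
e=2: not odd, res = (-2)-1 = -3
e=6: not odd, res = (-3)-1 = -4
e=-1: odd, res = (-4)+(-1) = -5
e=8: not odd, res = (-5)-1 = -6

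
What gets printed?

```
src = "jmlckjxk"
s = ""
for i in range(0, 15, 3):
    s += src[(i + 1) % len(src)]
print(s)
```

mkklj

i=0: add src[1]='m' → 'm'
i=3: add src[4]='k' → 'mk'
i=6: add src[7]='k' → 'mkk'
i=9: add src[2]='l' → 'mkkl'
i=12: add src[5]='j' → 'mkklj'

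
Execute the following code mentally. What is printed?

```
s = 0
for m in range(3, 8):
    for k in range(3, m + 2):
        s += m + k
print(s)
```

m=3,k=3: s = 0+6 = 6
m=3,k=4: s = 6+7 = 13
m=4,k=3: s = 13+7 = 20
m=4,k=4: s = 20+8 = 28
m=4,k=5: s = 28+9 = 37
m=5,k=3: s = 37+8 = 45
m=5,k=4: s = 45+9 = 54
m=5,k=5: s = 54+10 = 64
m=5,k=6: s = 64+11 = 75
m=6,k=3: s = 75+9 = 84
m=6,k=4: s = 84+10 = 94
m=6,k=5: s = 94+11 = 105
m=6,k=6: s = 105+12 = 117
m=6,k=7: s = 117+13 = 130
m=7,k=3: s = 130+10 = 140
m=7,k=4: s = 140+11 = 151
m=7,k=5: s = 151+12 = 163
m=7,k=6: s = 163+13 = 176
m=7,k=7: s = 176+14 = 190
m=7,k=8: s = 190+15 = 205

205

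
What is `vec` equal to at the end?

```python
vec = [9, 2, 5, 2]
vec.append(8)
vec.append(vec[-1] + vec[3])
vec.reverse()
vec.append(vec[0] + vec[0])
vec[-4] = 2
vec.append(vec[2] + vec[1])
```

[10, 8, 2, 2, 2, 9, 20, 10]

append 8 → [9, 2, 5, 2, 8]
append vec[-1]+vec[3] = 8+2 = 10 → [9, 2, 5, 2, 8, 10]
reverse → [10, 8, 2, 5, 2, 9]
append vec[0]+vec[0] = 10+10 = 20 → [10, 8, 2, 5, 2, 9, 20]
vec[-4] = 2 → [10, 8, 2, 2, 2, 9, 20]
append vec[2]+vec[1] = 2+8 = 10 → [10, 8, 2, 2, 2, 9, 20, 10]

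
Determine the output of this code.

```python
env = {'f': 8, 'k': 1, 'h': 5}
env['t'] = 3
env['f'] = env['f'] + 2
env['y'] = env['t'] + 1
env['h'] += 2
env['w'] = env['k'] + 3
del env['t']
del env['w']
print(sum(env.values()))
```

22

env['t'] = 3 → {'f': 8, 'k': 1, 'h': 5, 't': 3}
env['f'] = env['f']+2 = 10 → {'f': 10, 'k': 1, 'h': 5, 't': 3}
env['y'] = env['t']+1 = 4 → {'f': 10, 'k': 1, 'h': 5, 't': 3, 'y': 4}
env['h'] = 5+2 = 7 → {'f': 10, 'k': 1, 'h': 7, 't': 3, 'y': 4}
env['w'] = env['k']+3 = 4 → {'f': 10, 'k': 1, 'h': 7, 't': 3, 'y': 4, 'w': 4}
del 't' → {'f': 10, 'k': 1, 'h': 7, 'y': 4, 'w': 4}
del 'w' → {'f': 10, 'k': 1, 'h': 7, 'y': 4}
sum of values = 22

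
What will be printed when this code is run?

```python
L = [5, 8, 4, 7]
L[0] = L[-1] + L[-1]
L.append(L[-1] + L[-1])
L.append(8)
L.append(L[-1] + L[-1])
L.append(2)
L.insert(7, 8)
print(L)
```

[14, 8, 4, 7, 14, 8, 16, 8, 2]

L[0] = L[-1]+L[-1] = 7+7 = 14 → [14, 8, 4, 7]
append L[-1]+L[-1] = 7+7 = 14 → [14, 8, 4, 7, 14]
append 8 → [14, 8, 4, 7, 14, 8]
append L[-1]+L[-1] = 8+8 = 16 → [14, 8, 4, 7, 14, 8, 16]
append 2 → [14, 8, 4, 7, 14, 8, 16, 2]
insert 8 at 7 → [14, 8, 4, 7, 14, 8, 16, 8, 2]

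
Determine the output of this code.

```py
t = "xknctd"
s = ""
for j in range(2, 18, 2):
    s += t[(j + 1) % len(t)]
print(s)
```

cdkcdkcd

j=2: add t[3]='c' → 'c'
j=4: add t[5]='d' → 'cd'
j=6: add t[1]='k' → 'cdk'
j=8: add t[3]='c' → 'cdkc'
j=10: add t[5]='d' → 'cdkcd'
j=12: add t[1]='k' → 'cdkcdk'
j=14: add t[3]='c' → 'cdkcdkc'
j=16: add t[5]='d' → 'cdkcdkcd'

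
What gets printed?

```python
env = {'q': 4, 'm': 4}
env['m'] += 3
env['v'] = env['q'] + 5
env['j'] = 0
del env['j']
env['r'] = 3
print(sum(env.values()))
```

23

env['m'] = 4+3 = 7 → {'q': 4, 'm': 7}
env['v'] = env['q']+5 = 9 → {'q': 4, 'm': 7, 'v': 9}
env['j'] = 0 → {'q': 4, 'm': 7, 'v': 9, 'j': 0}
del 'j' → {'q': 4, 'm': 7, 'v': 9}
env['r'] = 3 → {'q': 4, 'm': 7, 'v': 9, 'r': 3}
sum of values = 23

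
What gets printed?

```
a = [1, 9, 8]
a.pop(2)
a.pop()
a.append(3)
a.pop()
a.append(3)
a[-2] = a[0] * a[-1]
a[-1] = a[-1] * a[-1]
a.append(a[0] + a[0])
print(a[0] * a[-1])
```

18

pop(2) removes 8 → [1, 9]
pop() removes 9 → [1]
append 3 → [1, 3]
pop() removes 3 → [1]
append 3 → [1, 3]
a[-2] = a[0]*a[-1] = 1*3 = 3 → [3, 3]
a[-1] = a[-1]*a[-1] = 3*3 = 9 → [3, 9]
append a[0]+a[0] = 3+3 = 6 → [3, 9, 6]
a[0]*a[-1] = 3*6 = 18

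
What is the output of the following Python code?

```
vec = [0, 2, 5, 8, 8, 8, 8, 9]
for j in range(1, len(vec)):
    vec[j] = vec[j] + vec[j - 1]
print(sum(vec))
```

165

j=1: vec[1] = 2+0 = 2 → [0, 2, 5, 8, 8, 8, 8, 9]
j=2: vec[2] = 5+2 = 7 → [0, 2, 7, 8, 8, 8, 8, 9]
j=3: vec[3] = 8+7 = 15 → [0, 2, 7, 15, 8, 8, 8, 9]
j=4: vec[4] = 8+15 = 23 → [0, 2, 7, 15, 23, 8, 8, 9]
j=5: vec[5] = 8+23 = 31 → [0, 2, 7, 15, 23, 31, 8, 9]
j=6: vec[6] = 8+31 = 39 → [0, 2, 7, 15, 23, 31, 39, 9]
j=7: vec[7] = 9+39 = 48 → [0, 2, 7, 15, 23, 31, 39, 48]
sum = 165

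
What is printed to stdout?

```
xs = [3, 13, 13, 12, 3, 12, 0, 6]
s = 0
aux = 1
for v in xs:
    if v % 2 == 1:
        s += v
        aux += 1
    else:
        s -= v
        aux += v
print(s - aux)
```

-33

v=3: odd, s = 0+3 = 3; aux=2
v=13: odd, s = 3+13 = 16; aux=3
v=13: odd, s = 16+13 = 29; aux=4
v=12: not odd, s = 29-12 = 17; aux=16
v=3: odd, s = 17+3 = 20; aux=17
v=12: not odd, s = 20-12 = 8; aux=29
v=0: not odd, s = 8-0 = 8; aux=29
v=6: not odd, s = 8-6 = 2; aux=35
s-aux = 2-35 = -33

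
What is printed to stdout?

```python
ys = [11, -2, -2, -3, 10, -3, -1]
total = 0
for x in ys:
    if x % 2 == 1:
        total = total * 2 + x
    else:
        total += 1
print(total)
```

89

x=11: odd, total = 0*2+11 = 11
x=-2: not odd, total = 11+1 = 12
x=-2: not odd, total = 12+1 = 13
x=-3: odd, total = 13*2+(-3) = 23
x=10: not odd, total = 23+1 = 24
x=-3: odd, total = 24*2+(-3) = 45
x=-1: odd, total = 45*2+(-1) = 89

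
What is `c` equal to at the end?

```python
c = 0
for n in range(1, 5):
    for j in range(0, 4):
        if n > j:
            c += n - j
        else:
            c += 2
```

n=1,j=0: 1>0, c = 0+1 = 1
n=1,j=1: not 1>1, c = 1+2 = 3
n=1,j=2: not 1>2, c = 3+2 = 5
n=1,j=3: not 1>3, c = 5+2 = 7
n=2,j=0: 2>0, c = 7+2 = 9
n=2,j=1: 2>1, c = 9+1 = 10
n=2,j=2: not 2>2, c = 10+2 = 12
n=2,j=3: not 2>3, c = 12+2 = 14
n=3,j=0: 3>0, c = 14+3 = 17
n=3,j=1: 3>1, c = 17+2 = 19
n=3,j=2: 3>2, c = 19+1 = 20
n=3,j=3: not 3>3, c = 20+2 = 22
n=4,j=0: 4>0, c = 22+4 = 26
n=4,j=1: 4>1, c = 26+3 = 29
n=4,j=2: 4>2, c = 29+2 = 31
n=4,j=3: 4>3, c = 31+1 = 32

32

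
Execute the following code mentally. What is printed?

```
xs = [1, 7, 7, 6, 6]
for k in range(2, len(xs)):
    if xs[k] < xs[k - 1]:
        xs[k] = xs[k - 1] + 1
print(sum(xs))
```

32

k=2: 7>=7, unchanged → [1, 7, 7, 6, 6]
k=3: 6<7, xs[3] = 7+1 = 8 → [1, 7, 7, 8, 6]
k=4: 6<8, xs[4] = 8+1 = 9 → [1, 7, 7, 8, 9]
sum = 32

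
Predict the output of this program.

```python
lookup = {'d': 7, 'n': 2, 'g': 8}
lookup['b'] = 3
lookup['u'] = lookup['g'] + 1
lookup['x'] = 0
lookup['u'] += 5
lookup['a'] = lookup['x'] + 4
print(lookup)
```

lookup['b'] = 3 → {'d': 7, 'n': 2, 'g': 8, 'b': 3}
lookup['u'] = lookup['g']+1 = 9 → {'d': 7, 'n': 2, 'g': 8, 'b': 3, 'u': 9}
lookup['x'] = 0 → {'d': 7, 'n': 2, 'g': 8, 'b': 3, 'u': 9, 'x': 0}
lookup['u'] = 9+5 = 14 → {'d': 7, 'n': 2, 'g': 8, 'b': 3, 'u': 14, 'x': 0}
lookup['a'] = lookup['x']+4 = 4 → {'d': 7, 'n': 2, 'g': 8, 'b': 3, 'u': 14, 'x': 0, 'a': 4}

{'d': 7, 'n': 2, 'g': 8, 'b': 3, 'u': 14, 'x': 0, 'a': 4}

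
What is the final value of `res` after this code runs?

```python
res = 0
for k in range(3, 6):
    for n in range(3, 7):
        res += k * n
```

k=3,n=3: res = 0+9 = 9
k=3,n=4: res = 9+12 = 21
k=3,n=5: res = 21+15 = 36
k=3,n=6: res = 36+18 = 54
k=4,n=3: res = 54+12 = 66
k=4,n=4: res = 66+16 = 82
k=4,n=5: res = 82+20 = 102
k=4,n=6: res = 102+24 = 126
k=5,n=3: res = 126+15 = 141
k=5,n=4: res = 141+20 = 161
k=5,n=5: res = 161+25 = 186
k=5,n=6: res = 186+30 = 216

216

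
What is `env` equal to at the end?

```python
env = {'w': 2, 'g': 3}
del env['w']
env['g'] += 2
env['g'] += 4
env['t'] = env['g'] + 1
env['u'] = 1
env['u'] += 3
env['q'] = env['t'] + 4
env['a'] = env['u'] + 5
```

del 'w' → {'g': 3}
env['g'] = 3+2 = 5 → {'g': 5}
env['g'] = 5+4 = 9 → {'g': 9}
env['t'] = env['g']+1 = 10 → {'g': 9, 't': 10}
env['u'] = 1 → {'g': 9, 't': 10, 'u': 1}
env['u'] = 1+3 = 4 → {'g': 9, 't': 10, 'u': 4}
env['q'] = env['t']+4 = 14 → {'g': 9, 't': 10, 'u': 4, 'q': 14}
env['a'] = env['u']+5 = 9 → {'g': 9, 't': 10, 'u': 4, 'q': 14, 'a': 9}

{'g': 9, 't': 10, 'u': 4, 'q': 14, 'a': 9}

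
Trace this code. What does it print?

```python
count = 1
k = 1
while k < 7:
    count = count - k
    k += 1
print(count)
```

-20

k=1: count = 1-1 = 0
k=2: count = 0-2 = -2
k=3: count = (-2)-3 = -5
k=4: count = (-5)-4 = -9
k=5: count = (-9)-5 = -14
k=6: count = (-14)-6 = -20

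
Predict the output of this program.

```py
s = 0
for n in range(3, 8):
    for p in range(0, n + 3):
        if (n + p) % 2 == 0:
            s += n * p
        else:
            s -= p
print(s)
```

n=3,p=0: odd sum, s = 0-0 = 0
n=3,p=1: even sum, s = 0+3 = 3
n=3,p=2: odd sum, s = 3-2 = 1
n=3,p=3: even sum, s = 1+9 = 10
n=3,p=4: odd sum, s = 10-4 = 6
n=3,p=5: even sum, s = 6+15 = 21
n=4,p=0: even sum, s = 21+0 = 21
n=4,p=1: odd sum, s = 21-1 = 20
n=4,p=2: even sum, s = 20+8 = 28
n=4,p=3: odd sum, s = 28-3 = 25
n=4,p=4: even sum, s = 25+16 = 41
n=4,p=5: odd sum, s = 41-5 = 36
n=4,p=6: even sum, s = 36+24 = 60
n=5,p=0: odd sum, s = 60-0 = 60
n=5,p=1: even sum, s = 60+5 = 65
n=5,p=2: odd sum, s = 65-2 = 63
n=5,p=3: even sum, s = 63+15 = 78
n=5,p=4: odd sum, s = 78-4 = 74
n=5,p=5: even sum, s = 74+25 = 99
n=5,p=6: odd sum, s = 99-6 = 93
n=5,p=7: even sum, s = 93+35 = 128
n=6,p=0: even sum, s = 128+0 = 128
n=6,p=1: odd sum, s = 128-1 = 127
n=6,p=2: even sum, s = 127+12 = 139
n=6,p=3: odd sum, s = 139-3 = 136
n=6,p=4: even sum, s = 136+24 = 160
n=6,p=5: odd sum, s = 160-5 = 155
n=6,p=6: even sum, s = 155+36 = 191
n=6,p=7: odd sum, s = 191-7 = 184
n=6,p=8: even sum, s = 184+48 = 232
n=7,p=0: odd sum, s = 232-0 = 232
n=7,p=1: even sum, s = 232+7 = 239
n=7,p=2: odd sum, s = 239-2 = 237
n=7,p=3: even sum, s = 237+21 = 258
n=7,p=4: odd sum, s = 258-4 = 254
n=7,p=5: even sum, s = 254+35 = 289
n=7,p=6: odd sum, s = 289-6 = 283
n=7,p=7: even sum, s = 283+49 = 332
n=7,p=8: odd sum, s = 332-8 = 324
n=7,p=9: even sum, s = 324+63 = 387

387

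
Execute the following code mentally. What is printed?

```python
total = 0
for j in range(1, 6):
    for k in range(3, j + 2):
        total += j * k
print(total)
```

j=2,k=3: total = 0+6 = 6
j=3,k=3: total = 6+9 = 15
j=3,k=4: total = 15+12 = 27
j=4,k=3: total = 27+12 = 39
j=4,k=4: total = 39+16 = 55
j=4,k=5: total = 55+20 = 75
j=5,k=3: total = 75+15 = 90
j=5,k=4: total = 90+20 = 110
j=5,k=5: total = 110+25 = 135
j=5,k=6: total = 135+30 = 165

165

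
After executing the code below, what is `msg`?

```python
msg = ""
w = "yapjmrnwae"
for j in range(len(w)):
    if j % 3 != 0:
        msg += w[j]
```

j=0: skip
j=1: add 'a' → 'a'
j=2: add 'p' → 'ap'
j=3: skip
j=4: add 'm' → 'apm'
j=5: add 'r' → 'apmr'
j=6: skip
j=7: add 'w' → 'apmrw'
j=8: add 'a' → 'apmrwa'
j=9: skip

'apmrwa'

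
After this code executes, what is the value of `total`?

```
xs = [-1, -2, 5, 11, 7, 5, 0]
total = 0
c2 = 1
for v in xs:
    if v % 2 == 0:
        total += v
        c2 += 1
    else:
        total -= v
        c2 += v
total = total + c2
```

v=-1: not even, total = 0-(-1) = 1; c2=0
v=-2: even, total = 1+(-2) = -1; c2=1
v=5: not even, total = (-1)-5 = -6; c2=6
v=11: not even, total = (-6)-11 = -17; c2=17
v=7: not even, total = (-17)-7 = -24; c2=24
v=5: not even, total = (-24)-5 = -29; c2=29
v=0: even, total = (-29)+0 = -29; c2=30
total+c2 = (-29)+30 = 1

1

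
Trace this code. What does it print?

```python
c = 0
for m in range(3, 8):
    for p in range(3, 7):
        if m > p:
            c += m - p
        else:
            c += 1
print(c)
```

30

m=3,p=3: not 3>3, c = 0+1 = 1
m=3,p=4: not 3>4, c = 1+1 = 2
m=3,p=5: not 3>5, c = 2+1 = 3
m=3,p=6: not 3>6, c = 3+1 = 4
m=4,p=3: 4>3, c = 4+1 = 5
m=4,p=4: not 4>4, c = 5+1 = 6
m=4,p=5: not 4>5, c = 6+1 = 7
m=4,p=6: not 4>6, c = 7+1 = 8
m=5,p=3: 5>3, c = 8+2 = 10
m=5,p=4: 5>4, c = 10+1 = 11
m=5,p=5: not 5>5, c = 11+1 = 12
m=5,p=6: not 5>6, c = 12+1 = 13
m=6,p=3: 6>3, c = 13+3 = 16
m=6,p=4: 6>4, c = 16+2 = 18
m=6,p=5: 6>5, c = 18+1 = 19
m=6,p=6: not 6>6, c = 19+1 = 20
m=7,p=3: 7>3, c = 20+4 = 24
m=7,p=4: 7>4, c = 24+3 = 27
m=7,p=5: 7>5, c = 27+2 = 29
m=7,p=6: 7>6, c = 29+1 = 30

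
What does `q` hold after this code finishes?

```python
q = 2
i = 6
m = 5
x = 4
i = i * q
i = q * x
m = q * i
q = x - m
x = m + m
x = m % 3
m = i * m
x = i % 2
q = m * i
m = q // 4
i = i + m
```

1024

i = 6*2 = 12
i = 2*4 = 8
m = 2*8 = 16
q = 4-16 = -12
x = 16+16 = 32
x = 16%3 = 1
m = 8*16 = 128
x = 8%2 = 0
q = 128*8 = 1024
m = 1024//4 = 256
i = 8+256 = 264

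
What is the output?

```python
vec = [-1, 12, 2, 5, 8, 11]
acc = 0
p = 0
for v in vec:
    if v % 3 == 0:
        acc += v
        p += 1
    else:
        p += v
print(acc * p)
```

312

v=-1: not %3==0; p=-1
v=12: %3==0, acc = 0+12 = 12; p=0
v=2: not %3==0; p=2
v=5: not %3==0; p=7
v=8: not %3==0; p=15
v=11: not %3==0; p=26
acc*p = 12*26 = 312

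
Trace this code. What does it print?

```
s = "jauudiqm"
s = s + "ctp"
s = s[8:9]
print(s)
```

c

+ 'ctp' → 'jauudiqmctp'
slice [8:9] → 'c'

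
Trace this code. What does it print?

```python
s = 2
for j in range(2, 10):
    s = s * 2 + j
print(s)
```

1269

j=2: s = 2*2+2 = 6
j=3: s = 6*2+3 = 15
j=4: s = 15*2+4 = 34
j=5: s = 34*2+5 = 73
j=6: s = 73*2+6 = 152
j=7: s = 152*2+7 = 311
j=8: s = 311*2+8 = 630
j=9: s = 630*2+9 = 1269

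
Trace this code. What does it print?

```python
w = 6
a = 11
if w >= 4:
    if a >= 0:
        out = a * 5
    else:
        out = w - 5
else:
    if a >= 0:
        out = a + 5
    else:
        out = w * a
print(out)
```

w=6, a=11
w >= 4 is True; a >= 0 is True
→ out = a * 5 = 55

55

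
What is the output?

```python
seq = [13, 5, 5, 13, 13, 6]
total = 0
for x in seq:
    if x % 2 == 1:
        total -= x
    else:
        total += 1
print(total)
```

x=13: odd, total = 0-13 = -13
x=5: odd, total = (-13)-5 = -18
x=5: odd, total = (-18)-5 = -23
x=13: odd, total = (-23)-13 = -36
x=13: odd, total = (-36)-13 = -49
x=6: not odd, total = (-49)+1 = -48

-48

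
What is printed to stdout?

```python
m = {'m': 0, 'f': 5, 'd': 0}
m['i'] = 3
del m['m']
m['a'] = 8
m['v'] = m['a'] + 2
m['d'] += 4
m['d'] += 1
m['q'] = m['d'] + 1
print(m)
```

{'f': 5, 'd': 5, 'i': 3, 'a': 8, 'v': 10, 'q': 6}

m['i'] = 3 → {'m': 0, 'f': 5, 'd': 0, 'i': 3}
del 'm' → {'f': 5, 'd': 0, 'i': 3}
m['a'] = 8 → {'f': 5, 'd': 0, 'i': 3, 'a': 8}
m['v'] = m['a']+2 = 10 → {'f': 5, 'd': 0, 'i': 3, 'a': 8, 'v': 10}
m['d'] = 0+4 = 4 → {'f': 5, 'd': 4, 'i': 3, 'a': 8, 'v': 10}
m['d'] = 4+1 = 5 → {'f': 5, 'd': 5, 'i': 3, 'a': 8, 'v': 10}
m['q'] = m['d']+1 = 6 → {'f': 5, 'd': 5, 'i': 3, 'a': 8, 'v': 10, 'q': 6}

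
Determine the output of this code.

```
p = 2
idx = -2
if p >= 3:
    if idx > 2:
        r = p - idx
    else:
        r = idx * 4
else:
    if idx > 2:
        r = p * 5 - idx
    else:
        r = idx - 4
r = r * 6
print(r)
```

p=2, idx=-2
p >= 3 is False; idx > 2 is False
→ r = idx - 4 = -6
r = (-6)*6 = -36

-36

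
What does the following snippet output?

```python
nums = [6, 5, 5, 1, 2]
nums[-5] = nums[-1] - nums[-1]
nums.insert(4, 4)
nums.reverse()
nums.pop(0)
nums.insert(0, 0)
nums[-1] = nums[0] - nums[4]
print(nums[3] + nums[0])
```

nums[-5] = nums[-1]-nums[-1] = 2-2 = 0 → [0, 5, 5, 1, 2]
insert 4 at 4 → [0, 5, 5, 1, 4, 2]
reverse → [2, 4, 1, 5, 5, 0]
pop(0) removes 2 → [4, 1, 5, 5, 0]
insert 0 at 0 → [0, 4, 1, 5, 5, 0]
nums[-1] = nums[0]-nums[4] = 0-5 = -5 → [0, 4, 1, 5, 5, -5]
nums[3]+nums[0] = 5+0 = 5

5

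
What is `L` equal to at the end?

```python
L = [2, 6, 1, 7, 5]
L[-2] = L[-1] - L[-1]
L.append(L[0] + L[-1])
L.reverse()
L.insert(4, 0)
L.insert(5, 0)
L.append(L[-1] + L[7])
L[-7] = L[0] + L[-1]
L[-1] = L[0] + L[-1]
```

L[-2] = L[-1]-L[-1] = 5-5 = 0 → [2, 6, 1, 0, 5]
append L[0]+L[-1] = 2+5 = 7 → [2, 6, 1, 0, 5, 7]
reverse → [7, 5, 0, 1, 6, 2]
insert 0 at 4 → [7, 5, 0, 1, 0, 6, 2]
insert 0 at 5 → [7, 5, 0, 1, 0, 0, 6, 2]
append L[-1]+L[7] = 2+2 = 4 → [7, 5, 0, 1, 0, 0, 6, 2, 4]
L[-7] = L[0]+L[-1] = 7+4 = 11 → [7, 5, 11, 1, 0, 0, 6, 2, 4]
L[-1] = L[0]+L[-1] = 7+4 = 11 → [7, 5, 11, 1, 0, 0, 6, 2, 11]

[7, 5, 11, 1, 0, 0, 6, 2, 11]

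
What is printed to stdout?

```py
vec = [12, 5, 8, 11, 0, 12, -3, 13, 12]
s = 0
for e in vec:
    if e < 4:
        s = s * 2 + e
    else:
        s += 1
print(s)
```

e=12: not <4, s = 0+1 = 1
e=5: not <4, s = 1+1 = 2
e=8: not <4, s = 2+1 = 3
e=11: not <4, s = 3+1 = 4
e=0: <4, s = 4*2+0 = 8
e=12: not <4, s = 8+1 = 9
e=-3: <4, s = 9*2+(-3) = 15
e=13: not <4, s = 15+1 = 16
e=12: not <4, s = 16+1 = 17

17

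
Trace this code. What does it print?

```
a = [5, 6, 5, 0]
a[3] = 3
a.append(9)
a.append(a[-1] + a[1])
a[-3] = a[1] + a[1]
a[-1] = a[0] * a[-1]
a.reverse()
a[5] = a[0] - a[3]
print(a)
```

a[3] = 3 → [5, 6, 5, 3]
append 9 → [5, 6, 5, 3, 9]
append a[-1]+a[1] = 9+6 = 15 → [5, 6, 5, 3, 9, 15]
a[-3] = a[1]+a[1] = 6+6 = 12 → [5, 6, 5, 12, 9, 15]
a[-1] = a[0]*a[-1] = 5*15 = 75 → [5, 6, 5, 12, 9, 75]
reverse → [75, 9, 12, 5, 6, 5]
a[5] = a[0]-a[3] = 75-5 = 70 → [75, 9, 12, 5, 6, 70]

[75, 9, 12, 5, 6, 70]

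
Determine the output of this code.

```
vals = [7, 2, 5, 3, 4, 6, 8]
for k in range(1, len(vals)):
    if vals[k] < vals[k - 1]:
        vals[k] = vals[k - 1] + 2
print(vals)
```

k=1: 2<7, vals[1] = 7+2 = 9 → [7, 9, 5, 3, 4, 6, 8]
k=2: 5<9, vals[2] = 9+2 = 11 → [7, 9, 11, 3, 4, 6, 8]
k=3: 3<11, vals[3] = 11+2 = 13 → [7, 9, 11, 13, 4, 6, 8]
k=4: 4<13, vals[4] = 13+2 = 15 → [7, 9, 11, 13, 15, 6, 8]
k=5: 6<15, vals[5] = 15+2 = 17 → [7, 9, 11, 13, 15, 17, 8]
k=6: 8<17, vals[6] = 17+2 = 19 → [7, 9, 11, 13, 15, 17, 19]

[7, 9, 11, 13, 15, 17, 19]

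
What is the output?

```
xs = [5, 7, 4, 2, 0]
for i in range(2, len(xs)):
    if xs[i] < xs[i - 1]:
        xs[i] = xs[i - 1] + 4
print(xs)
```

i=2: 4<7, xs[2] = 7+4 = 11 → [5, 7, 11, 2, 0]
i=3: 2<11, xs[3] = 11+4 = 15 → [5, 7, 11, 15, 0]
i=4: 0<15, xs[4] = 15+4 = 19 → [5, 7, 11, 15, 19]

[5, 7, 11, 15, 19]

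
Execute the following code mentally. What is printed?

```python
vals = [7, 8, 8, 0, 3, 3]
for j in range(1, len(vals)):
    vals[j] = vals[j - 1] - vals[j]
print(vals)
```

[7, -1, -9, -9, -12, -15]

j=1: vals[1] = 7-8 = -1 → [7, -1, 8, 0, 3, 3]
j=2: vals[2] = (-1)-8 = -9 → [7, -1, -9, 0, 3, 3]
j=3: vals[3] = (-9)-0 = -9 → [7, -1, -9, -9, 3, 3]
j=4: vals[4] = (-9)-3 = -12 → [7, -1, -9, -9, -12, 3]
j=5: vals[5] = (-12)-3 = -15 → [7, -1, -9, -9, -12, -15]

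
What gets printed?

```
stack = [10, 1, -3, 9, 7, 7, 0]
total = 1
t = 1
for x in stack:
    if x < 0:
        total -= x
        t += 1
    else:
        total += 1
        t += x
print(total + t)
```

46

x=10: not <0, total = 1+1 = 2; t=11
x=1: not <0, total = 2+1 = 3; t=12
x=-3: <0, total = 3-(-3) = 6; t=13
x=9: not <0, total = 6+1 = 7; t=22
x=7: not <0, total = 7+1 = 8; t=29
x=7: not <0, total = 8+1 = 9; t=36
x=0: not <0, total = 9+1 = 10; t=36
total+t = 10+36 = 46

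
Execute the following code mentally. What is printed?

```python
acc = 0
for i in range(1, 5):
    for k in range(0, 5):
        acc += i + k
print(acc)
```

90

i=1,k=0: acc = 0+1 = 1
i=1,k=1: acc = 1+2 = 3
i=1,k=2: acc = 3+3 = 6
i=1,k=3: acc = 6+4 = 10
i=1,k=4: acc = 10+5 = 15
i=2,k=0: acc = 15+2 = 17
i=2,k=1: acc = 17+3 = 20
i=2,k=2: acc = 20+4 = 24
i=2,k=3: acc = 24+5 = 29
i=2,k=4: acc = 29+6 = 35
i=3,k=0: acc = 35+3 = 38
i=3,k=1: acc = 38+4 = 42
i=3,k=2: acc = 42+5 = 47
i=3,k=3: acc = 47+6 = 53
i=3,k=4: acc = 53+7 = 60
i=4,k=0: acc = 60+4 = 64
i=4,k=1: acc = 64+5 = 69
i=4,k=2: acc = 69+6 = 75
i=4,k=3: acc = 75+7 = 82
i=4,k=4: acc = 82+8 = 90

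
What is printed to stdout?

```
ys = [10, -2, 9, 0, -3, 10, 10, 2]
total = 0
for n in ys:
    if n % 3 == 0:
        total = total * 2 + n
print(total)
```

33

n=10: not %3==0
n=-2: not %3==0
n=9: %3==0, total = 0*2+9 = 9
n=0: %3==0, total = 9*2+0 = 18
n=-3: %3==0, total = 18*2+(-3) = 33
n=10: not %3==0
n=10: not %3==0
n=2: not %3==0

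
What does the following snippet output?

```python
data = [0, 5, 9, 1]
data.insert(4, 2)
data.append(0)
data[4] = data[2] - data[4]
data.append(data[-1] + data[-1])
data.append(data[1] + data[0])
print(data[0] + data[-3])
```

insert 2 at 4 → [0, 5, 9, 1, 2]
append 0 → [0, 5, 9, 1, 2, 0]
data[4] = data[2]-data[4] = 9-2 = 7 → [0, 5, 9, 1, 7, 0]
append data[-1]+data[-1] = 0+0 = 0 → [0, 5, 9, 1, 7, 0, 0]
append data[1]+data[0] = 5+0 = 5 → [0, 5, 9, 1, 7, 0, 0, 5]
data[0]+data[-3] = 0+0 = 0

0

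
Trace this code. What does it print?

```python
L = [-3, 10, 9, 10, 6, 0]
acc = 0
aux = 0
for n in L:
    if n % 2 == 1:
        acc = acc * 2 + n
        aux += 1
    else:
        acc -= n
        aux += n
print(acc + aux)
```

n=-3: odd, acc = 0*2+(-3) = -3; aux=1
n=10: not odd, acc = (-3)-10 = -13; aux=11
n=9: odd, acc = (-13)*2+9 = -17; aux=12
n=10: not odd, acc = (-17)-10 = -27; aux=22
n=6: not odd, acc = (-27)-6 = -33; aux=28
n=0: not odd, acc = (-33)-0 = -33; aux=28
acc+aux = (-33)+28 = -5

-5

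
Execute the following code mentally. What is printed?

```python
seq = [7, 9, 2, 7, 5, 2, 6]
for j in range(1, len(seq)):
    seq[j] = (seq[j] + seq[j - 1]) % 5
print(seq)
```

[7, 1, 3, 0, 0, 2, 3]

j=1: seq[1] = (9+7)%5 = 1 → [7, 1, 2, 7, 5, 2, 6]
j=2: seq[2] = (2+1)%5 = 3 → [7, 1, 3, 7, 5, 2, 6]
j=3: seq[3] = (7+3)%5 = 0 → [7, 1, 3, 0, 5, 2, 6]
j=4: seq[4] = (5+0)%5 = 0 → [7, 1, 3, 0, 0, 2, 6]
j=5: seq[5] = (2+0)%5 = 2 → [7, 1, 3, 0, 0, 2, 6]
j=6: seq[6] = (6+2)%5 = 3 → [7, 1, 3, 0, 0, 2, 3]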